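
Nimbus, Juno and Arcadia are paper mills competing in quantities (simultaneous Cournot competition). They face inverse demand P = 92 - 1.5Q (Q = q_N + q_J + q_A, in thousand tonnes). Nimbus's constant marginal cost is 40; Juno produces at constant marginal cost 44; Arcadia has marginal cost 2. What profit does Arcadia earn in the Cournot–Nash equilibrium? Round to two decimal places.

1204.17

Nimbus's profit: π_N = (92 - 1.5Q)q_N - (40q_N). Setting ∂π_N/∂q_N = 0: 52 - 3q_N - (3/2)(q_J + q_A) = 0.
Juno's first-order condition: 48 - 3q_J - (3/2)(q_N + q_A) = 0.
Arcadia's profit: π_A = (92 - 1.5Q)q_A - (2q_A). Setting ∂π_A/∂q_A = 0: 90 - 3q_A - (3/2)(q_N + q_J) = 0.
Adding the 3 first-order conditions: 190 − 6Q = 0, so Q = 95/3.
Back-substituting: q_N = (52 − 95/2)/(3/2) = 3, q_J = (48 − 95/2)/(3/2) = 1/3, q_A = (90 − 95/2)/(3/2) = 85/3.
Price P = 92 - (3/2)·(95/3) = 89/2.
Arcadia's profit: (89/2 - 2)·(85/3) = 1204.1667.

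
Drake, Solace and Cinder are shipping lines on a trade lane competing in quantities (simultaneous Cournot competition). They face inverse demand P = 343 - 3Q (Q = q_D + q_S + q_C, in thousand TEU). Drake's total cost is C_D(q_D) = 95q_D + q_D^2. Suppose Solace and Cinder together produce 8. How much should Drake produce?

With rivals' combined output fixed at 8, Drake's profit is π_D = (343 - 3·8 - 3q_D)q_D - (95q_D + q_D²) = (319 - 3q_D)q_D - (95q_D + q_D²).
∂π_D/∂q_D = 224 - 8q_D = 0, so q_D = 28.

28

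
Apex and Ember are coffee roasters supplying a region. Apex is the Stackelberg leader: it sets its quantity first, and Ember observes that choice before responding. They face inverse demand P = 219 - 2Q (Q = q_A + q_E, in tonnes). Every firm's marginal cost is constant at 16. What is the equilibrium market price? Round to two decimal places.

66.75

The follower Ember best-responds to any q_A: π_E = (219 - 2Q)q_E - 16q_E.
Follower FOC: 203 - 2q_A - 4q_E = 0, so q_E(q_A) = (203 - 2q_A)/4.
The leader anticipates this reaction. Substituting into P = 219 - 2Q gives P = 235/2 - q_A, so π_A = (235/2 - q_A)q_A - 16q_A.
The leader's first-order condition 203/2 - 2q_A = 0 yields q_A = 203/4.
Then q_E = (203 - 2·(203/4))/4 = 203/8.
Total output Q = 609/8, so price P = 219 - 2·(609/8) = 267/4.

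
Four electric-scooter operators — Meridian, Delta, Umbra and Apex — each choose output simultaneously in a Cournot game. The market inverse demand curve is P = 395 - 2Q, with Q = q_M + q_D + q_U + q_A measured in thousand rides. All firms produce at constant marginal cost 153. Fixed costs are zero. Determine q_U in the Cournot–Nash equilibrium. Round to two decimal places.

24.20

A representative firm's profit is π_i = q_i(395 - 2Q) - 153q_i.
Setting ∂π_i/∂q_i = 0 with rivals' quantities fixed: 242 - 4q_i - 2·Σ_{j≠i} q_j = 0.
With identical firms every q_j equals q_i, so Σ_{j≠i} q_j = 3q_i and 242 = 10q_i, giving q_i = 121/5.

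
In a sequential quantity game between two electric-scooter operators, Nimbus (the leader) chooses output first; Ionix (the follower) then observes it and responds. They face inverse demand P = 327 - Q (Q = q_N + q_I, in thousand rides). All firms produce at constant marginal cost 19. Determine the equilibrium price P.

The follower Ionix best-responds to any q_N: π_I = (327 - Q)q_I - 19q_I.
Setting the follower's marginal profit to zero, 308 - q_N - 2q_I = 0, i.e. q_I = (308 - q_N)/2.
Nimbus substitutes q_I(q_N) into its own profit: π_N = q_N(327 - q_N - (308 - q_N)/2) - 19q_N = (173 - (1/2)q_N)q_N - 19q_N.
The leader's first-order condition 154 - q_N = 0 yields q_N = 154.
Then q_I = (308 - 154)/2 = 77.
Total output Q = 231, so price P = 327 - 231 = 96.

96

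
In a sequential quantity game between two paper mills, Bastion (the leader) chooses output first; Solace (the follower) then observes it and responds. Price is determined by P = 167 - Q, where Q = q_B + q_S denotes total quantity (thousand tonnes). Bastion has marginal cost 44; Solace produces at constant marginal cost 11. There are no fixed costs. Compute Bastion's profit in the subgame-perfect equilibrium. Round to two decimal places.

1012.50

The follower Solace best-responds to any q_B: π_S = (167 - Q)q_S - 11q_S.
∂π_S/∂q_S = 156 - q_B - 2q_S = 0 gives the reaction function q_S = (156 - q_B)/2.
Bastion substitutes q_S(q_B) into its own profit: π_B = q_B(167 - q_B - (156 - q_B)/2) - 44q_B = (89 - (1/2)q_B)q_B - 44q_B.
The leader's first-order condition 45 - q_B = 0 yields q_B = 45.
Then q_S = (156 - 45)/2 = 111/2.
Price P = 167 - 201/2 = 133/2.
Bastion's profit: (133/2 - 44)·45 = 1012.5000.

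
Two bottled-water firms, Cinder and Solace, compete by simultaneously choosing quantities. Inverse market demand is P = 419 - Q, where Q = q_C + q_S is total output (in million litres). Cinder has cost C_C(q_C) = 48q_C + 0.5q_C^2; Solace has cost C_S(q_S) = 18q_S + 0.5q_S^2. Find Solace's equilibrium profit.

16224

Cinder's profit: π_C = (419 - Q)q_C - (48q_C + (1/2)q_C²). Setting ∂π_C/∂q_C = 0: 371 - 3q_C - (q_S) = 0.
Solace's profit: π_S = (419 - Q)q_S - (18q_S + (1/2)q_S²). Setting ∂π_S/∂q_S = 0: 401 - 3q_S - (q_C) = 0.
Rearranging gives the reaction functions q_C = (371 - q_S)/3 and q_S = (401 - q_C)/3.
Substituting one into the other gives q_C = 89 and q_S = 104.
Price P = 419 - 193 = 226.
Solace's profit: 226·104 - 18·104 - (1/2)·104² = 16224.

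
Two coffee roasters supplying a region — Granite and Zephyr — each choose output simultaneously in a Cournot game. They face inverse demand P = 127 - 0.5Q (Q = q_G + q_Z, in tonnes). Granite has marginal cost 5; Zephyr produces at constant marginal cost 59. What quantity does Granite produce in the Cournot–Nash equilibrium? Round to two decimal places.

Granite's profit: π_G = (127 - 0.5Q)q_G - (5q_G). Setting ∂π_G/∂q_G = 0: 122 - q_G - (1/2)(q_Z) = 0.
Zephyr's profit: π_Z = (127 - 0.5Q)q_Z - (59q_Z). Setting ∂π_Z/∂q_Z = 0: 68 - q_Z - (1/2)(q_G) = 0.
Best responses: q_G = (122 - (1/2)q_Z), q_Z = (68 - (1/2)q_G).
Substituting one into the other gives q_G = 352/3 and q_Z = 28/3.

117.33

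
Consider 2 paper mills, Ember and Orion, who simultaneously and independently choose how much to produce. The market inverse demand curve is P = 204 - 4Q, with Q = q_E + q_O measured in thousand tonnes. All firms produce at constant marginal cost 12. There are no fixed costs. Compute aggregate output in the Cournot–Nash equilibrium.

A representative firm's profit is π_i = q_i(204 - 4Q) - 12q_i.
First-order condition (treating rivals' output as given): 192 - 8q_i - 4q_j = 0.
With identical firms every q_j equals q_i, so q_j = q_i and 192 = 12q_i, giving q_i = 16.
Total output Q = 16 + 16 = 32.

32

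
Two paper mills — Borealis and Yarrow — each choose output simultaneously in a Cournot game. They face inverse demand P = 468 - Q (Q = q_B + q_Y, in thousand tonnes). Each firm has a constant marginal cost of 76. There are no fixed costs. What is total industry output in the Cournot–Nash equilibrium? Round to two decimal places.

261.33

Each firm earns π_i = (468 - Q)q_i - 76q_i.
Setting ∂π_i/∂q_i = 0 with rivals' quantities fixed: 392 - 2q_i - q_j = 0.
By symmetry each firm produces the same amount; substituting q_j = q_i yields q_i = 392/3.
Total output Q = 392/3 + 392/3 = 784/3.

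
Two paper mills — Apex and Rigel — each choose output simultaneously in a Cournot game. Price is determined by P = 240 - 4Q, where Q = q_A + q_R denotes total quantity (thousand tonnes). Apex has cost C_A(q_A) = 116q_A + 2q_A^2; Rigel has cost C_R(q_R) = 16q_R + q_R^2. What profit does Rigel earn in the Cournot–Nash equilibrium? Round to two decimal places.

2221.18

Apex's profit: π_A = (240 - 4Q)q_A - (116q_A + 2q_A²). Setting ∂π_A/∂q_A = 0: 124 - 12q_A - 4(q_R) = 0.
Rigel's profit: π_R = (240 - 4Q)q_R - (16q_R + q_R²). Setting ∂π_R/∂q_R = 0: 224 - 10q_R - 4(q_A) = 0.
Rearranging gives the reaction functions q_A = (124 - 4q_R)/12 and q_R = (224 - 4q_A)/10.
Solving the pair: q_A = 43/13, q_R = 274/13.
Price P = 240 - 4·(317/13) = 1852/13.
Rigel's profit: (1852/13)·(274/13) - 16·(274/13) - (274/13)² = 2221.1834.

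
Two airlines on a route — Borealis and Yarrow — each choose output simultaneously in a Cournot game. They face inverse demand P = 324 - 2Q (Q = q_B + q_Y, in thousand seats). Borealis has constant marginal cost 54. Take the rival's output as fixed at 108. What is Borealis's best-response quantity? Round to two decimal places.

With the rival's output fixed at 108, Borealis's profit is π_B = (324 - 2·108 - 2q_B)q_B - (54q_B) = (108 - 2q_B)q_B - (54q_B).
∂π_B/∂q_B = 54 - 4q_B = 0, so q_B = 27/2.

13.50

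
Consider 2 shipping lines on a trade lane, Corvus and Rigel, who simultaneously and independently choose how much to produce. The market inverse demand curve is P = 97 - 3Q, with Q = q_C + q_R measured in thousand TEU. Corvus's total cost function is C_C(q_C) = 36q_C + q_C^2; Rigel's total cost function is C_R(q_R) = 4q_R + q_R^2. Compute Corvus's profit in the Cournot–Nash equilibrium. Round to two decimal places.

Corvus's profit: π_C = (97 - 3Q)q_C - (36q_C + q_C²). Setting ∂π_C/∂q_C = 0: 61 - 8q_C - 3(q_R) = 0.
Rigel's first-order condition: 93 - 8q_R - 3(q_C) = 0.
Best responses: q_C = (61 - 3q_R)/8, q_R = (93 - 3q_C)/8.
Solving the pair: q_C = 19/5, q_R = 51/5.
Price P = 97 - 3·14 = 55.
Corvus's profit: 55·(19/5) - 36·(19/5) - (19/5)² = 1444/25.

57.76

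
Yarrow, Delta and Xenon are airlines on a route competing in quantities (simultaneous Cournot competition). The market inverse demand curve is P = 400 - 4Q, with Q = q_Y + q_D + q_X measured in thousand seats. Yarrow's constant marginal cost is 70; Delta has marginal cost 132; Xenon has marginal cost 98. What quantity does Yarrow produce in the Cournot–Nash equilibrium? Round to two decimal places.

Yarrow's profit: π_Y = (400 - 4Q)q_Y - (70q_Y). Setting ∂π_Y/∂q_Y = 0: 330 - 8q_Y - 4(q_D + q_X) = 0.
Delta's first-order condition: 268 - 8q_D - 4(q_Y + q_X) = 0.
Xenon's first-order condition: 302 - 8q_X - 4(q_Y + q_D) = 0.
Adding the 3 first-order conditions: 900 − 16Q = 0, so Q = 225/4.
Back-substituting: q_Y = (330 − 225)/4 = 105/4, q_D = (268 − 225)/4 = 43/4, q_X = (302 − 225)/4 = 77/4.

26.25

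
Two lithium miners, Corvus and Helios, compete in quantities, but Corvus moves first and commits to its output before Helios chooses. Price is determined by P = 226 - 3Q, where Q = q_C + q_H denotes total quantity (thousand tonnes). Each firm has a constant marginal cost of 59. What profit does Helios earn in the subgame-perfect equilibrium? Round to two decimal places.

581.02

The follower Helios best-responds to any q_C: π_H = (226 - 3Q)q_H - 59q_H.
Follower FOC: 167 - 3q_C - 6q_H = 0, so q_H(q_C) = (167 - 3q_C)/6.
The leader anticipates this reaction. Substituting into P = 226 - 3Q gives P = 285/2 - (3/2)q_C, so π_C = (285/2 - (3/2)q_C)q_C - 59q_C.
Maximising: ∂π_C/∂q_C = 167/2 - 3q_C = 0, giving q_C = 167/6.
Then q_H = (167 - 3·(167/6))/6 = 167/12.
Price P = 226 - 3·(167/4) = 403/4.
Helios's profit: (403/4 - 59)·(167/12) = 581.0208.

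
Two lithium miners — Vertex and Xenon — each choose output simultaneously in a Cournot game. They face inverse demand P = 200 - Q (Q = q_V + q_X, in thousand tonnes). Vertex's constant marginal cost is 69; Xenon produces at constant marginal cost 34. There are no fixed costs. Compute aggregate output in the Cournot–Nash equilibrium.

99

Vertex's profit: π_V = (200 - Q)q_V - (69q_V). Setting ∂π_V/∂q_V = 0: 131 - 2q_V - (q_X) = 0.
Xenon's first-order condition: 166 - 2q_X - (q_V) = 0.
Rearranging gives the reaction functions q_V = (131 - q_X)/2 and q_X = (166 - q_V)/2.
Substituting one into the other gives q_V = 32 and q_X = 67.
Total output Q = 32 + 67 = 99.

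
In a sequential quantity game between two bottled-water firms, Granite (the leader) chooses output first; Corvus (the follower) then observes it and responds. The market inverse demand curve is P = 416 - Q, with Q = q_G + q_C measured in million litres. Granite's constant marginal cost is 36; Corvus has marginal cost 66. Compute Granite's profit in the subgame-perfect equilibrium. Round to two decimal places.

The follower Corvus best-responds to any q_G: π_C = (416 - Q)q_C - 66q_C.
Follower FOC: 350 - q_G - 2q_C = 0, so q_C(q_G) = (350 - q_G)/2.
Granite substitutes q_C(q_G) into its own profit: π_G = q_G(416 - q_G - (350 - q_G)/2) - 36q_G = (241 - (1/2)q_G)q_G - 36q_G.
Maximising: ∂π_G/∂q_G = 205 - q_G = 0, giving q_G = 205.
Then q_C = (350 - 205)/2 = 145/2.
Price P = 416 - 555/2 = 277/2.
Granite's profit: (277/2 - 36)·205 = 21012.5000.

21012.50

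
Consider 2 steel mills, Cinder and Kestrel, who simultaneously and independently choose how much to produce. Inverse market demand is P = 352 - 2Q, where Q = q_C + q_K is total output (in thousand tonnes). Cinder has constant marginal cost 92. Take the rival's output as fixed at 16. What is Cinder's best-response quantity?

With the rival's output fixed at 16, Cinder's profit is π_C = (352 - 2·16 - 2q_C)q_C - (92q_C) = (320 - 2q_C)q_C - (92q_C).
∂π_C/∂q_C = 228 - 4q_C = 0, so q_C = 57.

57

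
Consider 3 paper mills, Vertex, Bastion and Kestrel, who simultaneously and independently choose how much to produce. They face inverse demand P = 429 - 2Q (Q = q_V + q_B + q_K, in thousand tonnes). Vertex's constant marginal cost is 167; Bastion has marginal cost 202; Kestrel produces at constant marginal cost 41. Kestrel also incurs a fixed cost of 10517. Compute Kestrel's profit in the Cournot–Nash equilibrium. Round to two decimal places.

3721.28

Vertex's profit: π_V = (429 - 2Q)q_V - (167q_V). Setting ∂π_V/∂q_V = 0: 262 - 4q_V - 2(q_B + q_K) = 0.
Bastion's first-order condition: 227 - 4q_B - 2(q_V + q_K) = 0.
Kestrel's profit: π_K = (429 - 2Q)q_K - (41q_K). Setting ∂π_K/∂q_K = 0: 388 - 4q_K - 2(q_V + q_B) = 0.
Adding the 3 first-order conditions: 877 − 8Q = 0, so Q = 877/8.
Back-substituting: q_V = (262 − 877/4)/2 = 171/8, q_B = (227 − 877/4)/2 = 31/8, q_K = (388 − 877/4)/2 = 675/8.
Price P = 429 - 2·(877/8) = 839/4.
Kestrel's profit: (839/4 - 41)·(675/8) - 10517 = 3721.2813.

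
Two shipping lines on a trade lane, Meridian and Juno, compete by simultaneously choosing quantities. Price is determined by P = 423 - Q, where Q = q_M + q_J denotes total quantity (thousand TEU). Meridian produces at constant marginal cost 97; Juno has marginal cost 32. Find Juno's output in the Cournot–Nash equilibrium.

152

Meridian's profit: π_M = (423 - Q)q_M - (97q_M). Setting ∂π_M/∂q_M = 0: 326 - 2q_M - (q_J) = 0.
Juno's profit: π_J = (423 - Q)q_J - (32q_J). Setting ∂π_J/∂q_J = 0: 391 - 2q_J - (q_M) = 0.
Best responses: q_M = (326 - q_J)/2, q_J = (391 - q_M)/2.
Solving the pair: q_M = 87, q_J = 152.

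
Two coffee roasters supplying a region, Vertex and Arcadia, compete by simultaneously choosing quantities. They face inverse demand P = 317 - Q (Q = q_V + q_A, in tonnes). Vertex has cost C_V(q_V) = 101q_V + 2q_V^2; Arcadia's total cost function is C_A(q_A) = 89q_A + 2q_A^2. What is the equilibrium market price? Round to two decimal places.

253.57

Vertex's profit: π_V = (317 - Q)q_V - (101q_V + 2q_V²). Setting ∂π_V/∂q_V = 0: 216 - 6q_V - (q_A) = 0.
Arcadia's first-order condition: 228 - 6q_A - (q_V) = 0.
Rearranging gives the reaction functions q_V = (216 - q_A)/6 and q_A = (228 - q_V)/6.
Solving the pair: q_V = 1068/35, q_A = 1152/35.
Total output Q = 444/7, so price P = 317 - 444/7 = 1775/7.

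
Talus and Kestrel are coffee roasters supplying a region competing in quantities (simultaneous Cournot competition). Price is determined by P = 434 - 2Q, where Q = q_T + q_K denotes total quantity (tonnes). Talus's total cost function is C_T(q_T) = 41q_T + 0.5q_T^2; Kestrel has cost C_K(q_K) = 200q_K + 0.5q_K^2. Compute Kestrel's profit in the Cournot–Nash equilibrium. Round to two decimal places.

835.92

Talus's profit: π_T = (434 - 2Q)q_T - (41q_T + (1/2)q_T²). Setting ∂π_T/∂q_T = 0: 393 - 5q_T - 2(q_K) = 0.
Kestrel's first-order condition: 234 - 5q_K - 2(q_T) = 0.
Best responses: q_T = (393 - 2q_K)/5, q_K = (234 - 2q_T)/5.
Substituting one into the other gives q_T = 499/7 and q_K = 128/7.
Price P = 434 - 2·(627/7) = 1784/7.
Kestrel's profit: (1784/7)·(128/7) - 200·(128/7) - (1/2)(128/7)² = 835.9184.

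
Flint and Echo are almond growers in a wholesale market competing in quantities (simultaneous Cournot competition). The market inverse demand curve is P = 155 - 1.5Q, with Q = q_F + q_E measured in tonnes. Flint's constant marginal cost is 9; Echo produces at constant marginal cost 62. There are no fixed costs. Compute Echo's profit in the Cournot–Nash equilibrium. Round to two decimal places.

118.52

Flint's profit: π_F = (155 - 1.5Q)q_F - (9q_F). Setting ∂π_F/∂q_F = 0: 146 - 3q_F - (3/2)(q_E) = 0.
Echo's profit: π_E = (155 - 1.5Q)q_E - (62q_E). Setting ∂π_E/∂q_E = 0: 93 - 3q_E - (3/2)(q_F) = 0.
Rearranging gives the reaction functions q_F = (146 - (3/2)q_E)/3 and q_E = (93 - (3/2)q_F)/3.
Solving the pair: q_F = 398/9, q_E = 80/9.
Price P = 155 - (3/2)·(478/9) = 226/3.
Echo's profit: (226/3 - 62)·(80/9) = 118.5185.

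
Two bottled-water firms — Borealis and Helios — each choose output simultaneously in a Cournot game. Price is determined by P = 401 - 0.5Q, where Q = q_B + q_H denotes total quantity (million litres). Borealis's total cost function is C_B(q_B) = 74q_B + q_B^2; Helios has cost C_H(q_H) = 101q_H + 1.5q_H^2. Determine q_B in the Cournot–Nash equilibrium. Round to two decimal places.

Borealis's profit: π_B = (401 - 0.5Q)q_B - (74q_B + q_B²). Setting ∂π_B/∂q_B = 0: 327 - 3q_B - (1/2)(q_H) = 0.
Helios's profit: π_H = (401 - 0.5Q)q_H - (101q_H + (3/2)q_H²). Setting ∂π_H/∂q_H = 0: 300 - 4q_H - (1/2)(q_B) = 0.
Best responses: q_B = (327 - (1/2)q_H)/3, q_H = (300 - (1/2)q_B)/4.
Substituting one into the other gives q_B = 98.5532 and q_H = 62.6809.

98.55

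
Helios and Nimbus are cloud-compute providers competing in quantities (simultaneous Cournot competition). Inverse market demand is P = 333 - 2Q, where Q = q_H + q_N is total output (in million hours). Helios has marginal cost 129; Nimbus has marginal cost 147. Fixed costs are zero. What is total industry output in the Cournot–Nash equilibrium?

65

Helios's profit: π_H = (333 - 2Q)q_H - (129q_H). Setting ∂π_H/∂q_H = 0: 204 - 4q_H - 2(q_N) = 0.
Nimbus's profit: π_N = (333 - 2Q)q_N - (147q_N). Setting ∂π_N/∂q_N = 0: 186 - 4q_N - 2(q_H) = 0.
So q_H = (204 - 2q_N)/4 and q_N = (186 - 2q_H)/4.
Substituting one into the other gives q_H = 37 and q_N = 28.
Total output Q = 37 + 28 = 65.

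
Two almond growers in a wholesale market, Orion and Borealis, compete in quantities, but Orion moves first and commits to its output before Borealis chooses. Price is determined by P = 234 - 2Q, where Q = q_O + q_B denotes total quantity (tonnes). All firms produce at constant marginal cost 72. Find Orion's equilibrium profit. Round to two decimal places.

1640.25

Solve by backward induction. Given q_O, the follower Borealis maximises π_B = (234 - 2q_O - 2q_B)q_B - 72q_B.
Follower FOC: 162 - 2q_O - 4q_B = 0, so q_B(q_O) = (162 - 2q_O)/4.
The leader anticipates this reaction. Substituting into P = 234 - 2Q gives P = 153 - q_O, so π_O = (153 - q_O)q_O - 72q_O.
Maximising: ∂π_O/∂q_O = 81 - 2q_O = 0, giving q_O = 81/2.
Then q_B = (162 - 2·(81/2))/4 = 81/4.
Price P = 234 - 2·(243/4) = 225/2.
Orion's profit: (225/2 - 72)·(81/2) = 1640.2500.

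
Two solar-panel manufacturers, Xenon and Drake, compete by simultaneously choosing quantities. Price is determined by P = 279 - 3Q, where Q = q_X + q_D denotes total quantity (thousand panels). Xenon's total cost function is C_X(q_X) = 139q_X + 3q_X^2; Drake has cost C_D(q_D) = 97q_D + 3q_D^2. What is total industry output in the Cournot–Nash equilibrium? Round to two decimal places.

Xenon's profit: π_X = (279 - 3Q)q_X - (139q_X + 3q_X²). Setting ∂π_X/∂q_X = 0: 140 - 12q_X - 3(q_D) = 0.
Drake's profit: π_D = (279 - 3Q)q_D - (97q_D + 3q_D²). Setting ∂π_D/∂q_D = 0: 182 - 12q_D - 3(q_X) = 0.
Rearranging gives the reaction functions q_X = (140 - 3q_D)/12 and q_D = (182 - 3q_X)/12.
Substituting one into the other gives q_X = 42/5 and q_D = 196/15.
Total output Q = 42/5 + 196/15 = 322/15.

21.47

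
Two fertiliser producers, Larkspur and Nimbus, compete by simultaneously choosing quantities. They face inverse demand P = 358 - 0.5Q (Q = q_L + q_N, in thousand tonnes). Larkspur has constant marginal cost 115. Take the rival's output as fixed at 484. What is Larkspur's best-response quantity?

1

With the rival's output fixed at 484, Larkspur's profit is π_L = (358 - (1/2)·484 - (1/2)q_L)q_L - (115q_L) = (116 - (1/2)q_L)q_L - (115q_L).
∂π_L/∂q_L = 1 - q_L = 0, so q_L = 1.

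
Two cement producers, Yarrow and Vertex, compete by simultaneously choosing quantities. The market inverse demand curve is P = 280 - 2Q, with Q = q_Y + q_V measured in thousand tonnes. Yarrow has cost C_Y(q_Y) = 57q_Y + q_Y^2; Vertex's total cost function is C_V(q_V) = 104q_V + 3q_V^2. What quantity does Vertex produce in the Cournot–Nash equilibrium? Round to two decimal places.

10.89

Yarrow's profit: π_Y = (280 - 2Q)q_Y - (57q_Y + q_Y²). Setting ∂π_Y/∂q_Y = 0: 223 - 6q_Y - 2(q_V) = 0.
Vertex's first-order condition: 176 - 10q_V - 2(q_Y) = 0.
Best responses: q_Y = (223 - 2q_V)/6, q_V = (176 - 2q_Y)/10.
Solving the pair: q_Y = 939/28, q_V = 305/28.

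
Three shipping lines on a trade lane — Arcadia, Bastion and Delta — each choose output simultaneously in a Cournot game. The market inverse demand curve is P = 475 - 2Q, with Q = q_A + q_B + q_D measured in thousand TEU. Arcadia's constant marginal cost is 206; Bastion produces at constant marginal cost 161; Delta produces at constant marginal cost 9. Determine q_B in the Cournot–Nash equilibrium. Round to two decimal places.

25.88

Arcadia's profit: π_A = (475 - 2Q)q_A - (206q_A). Setting ∂π_A/∂q_A = 0: 269 - 4q_A - 2(q_B + q_D) = 0.
Bastion's first-order condition: 314 - 4q_B - 2(q_A + q_D) = 0.
Delta's profit: π_D = (475 - 2Q)q_D - (9q_D). Setting ∂π_D/∂q_D = 0: 466 - 4q_D - 2(q_A + q_B) = 0.
Summing all 3 equations gives 1049 − 8Q = 0, hence Q = 1049/8.
Back-substituting: q_A = (269 − 1049/4)/2 = 27/8, q_B = (314 − 1049/4)/2 = 207/8, q_D = (466 − 1049/4)/2 = 815/8.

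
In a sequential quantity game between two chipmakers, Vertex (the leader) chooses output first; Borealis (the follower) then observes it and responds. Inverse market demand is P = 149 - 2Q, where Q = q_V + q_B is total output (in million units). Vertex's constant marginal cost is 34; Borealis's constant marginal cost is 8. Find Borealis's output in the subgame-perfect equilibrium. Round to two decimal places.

The follower Borealis best-responds to any q_V: π_B = (149 - 2Q)q_B - 8q_B.
Setting the follower's marginal profit to zero, 141 - 2q_V - 4q_B = 0, i.e. q_B = (141 - 2q_V)/4.
Vertex substitutes q_B(q_V) into its own profit: π_V = q_V(149 - 2q_V - (141 - 2q_V)/2) - 34q_V = (157/2 - q_V)q_V - 34q_V.
Leader FOC: 89/2 - 2q_V = 0, so q_V = 89/4.
Then q_B = (141 - 2·(89/4))/4 = 193/8.

24.13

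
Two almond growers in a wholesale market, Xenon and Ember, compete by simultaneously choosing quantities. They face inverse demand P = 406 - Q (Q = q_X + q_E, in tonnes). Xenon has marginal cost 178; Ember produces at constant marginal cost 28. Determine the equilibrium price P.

Xenon's profit: π_X = (406 - Q)q_X - (178q_X). Setting ∂π_X/∂q_X = 0: 228 - 2q_X - (q_E) = 0.
Ember's profit: π_E = (406 - Q)q_E - (28q_E). Setting ∂π_E/∂q_E = 0: 378 - 2q_E - (q_X) = 0.
Best responses: q_X = (228 - q_E)/2, q_E = (378 - q_X)/2.
Solving the pair: q_X = 26, q_E = 176.
Total output Q = 202, so price P = 406 - 202 = 204.

204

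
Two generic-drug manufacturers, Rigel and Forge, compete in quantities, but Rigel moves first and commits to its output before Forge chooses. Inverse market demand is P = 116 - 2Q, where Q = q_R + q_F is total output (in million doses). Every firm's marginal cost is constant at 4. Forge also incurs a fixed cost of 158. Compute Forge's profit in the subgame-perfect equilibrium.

Solve by backward induction. Given q_R, the follower Forge maximises π_F = (116 - 2q_R - 2q_F)q_F - 4q_F.
Follower FOC: 112 - 2q_R - 4q_F = 0, so q_F(q_R) = (112 - 2q_R)/4.
Rigel substitutes q_F(q_R) into its own profit: π_R = q_R(116 - 2q_R - (112 - 2q_R)/2) - 4q_R = (60 - q_R)q_R - 4q_R.
Maximising: ∂π_R/∂q_R = 56 - 2q_R = 0, giving q_R = 28.
Then q_F = (112 - 2·28)/4 = 14.
Price P = 116 - 2·42 = 32.
Forge's profit: (32 - 4)·14 - 158 = 234.

234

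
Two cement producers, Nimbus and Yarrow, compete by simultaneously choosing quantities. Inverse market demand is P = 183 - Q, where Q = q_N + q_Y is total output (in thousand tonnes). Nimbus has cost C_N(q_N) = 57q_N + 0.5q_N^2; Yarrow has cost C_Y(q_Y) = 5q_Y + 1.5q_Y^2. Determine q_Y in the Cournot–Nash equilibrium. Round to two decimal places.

Nimbus's profit: π_N = (183 - Q)q_N - (57q_N + (1/2)q_N²). Setting ∂π_N/∂q_N = 0: 126 - 3q_N - (q_Y) = 0.
Yarrow's first-order condition: 178 - 5q_Y - (q_N) = 0.
So q_N = (126 - q_Y)/3 and q_Y = (178 - q_N)/5.
Solving the pair: q_N = 226/7, q_Y = 204/7.

29.14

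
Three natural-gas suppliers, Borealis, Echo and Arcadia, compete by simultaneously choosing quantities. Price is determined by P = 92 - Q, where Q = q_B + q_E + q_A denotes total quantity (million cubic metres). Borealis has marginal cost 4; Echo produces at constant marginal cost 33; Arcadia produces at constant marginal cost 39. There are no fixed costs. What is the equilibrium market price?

Borealis's profit: π_B = (92 - Q)q_B - (4q_B). Setting ∂π_B/∂q_B = 0: 88 - 2q_B - (q_E + q_A) = 0.
Echo's profit: π_E = (92 - Q)q_E - (33q_E). Setting ∂π_E/∂q_E = 0: 59 - 2q_E - (q_B + q_A) = 0.
Arcadia's profit: π_A = (92 - Q)q_A - (39q_A). Setting ∂π_A/∂q_A = 0: 53 - 2q_A - (q_B + q_E) = 0.
Adding the 3 first-order conditions: 200 − 4Q = 0, so Q = 50.
Back-substituting: q_B = (88 − 50) = 38, q_E = (59 − 50) = 9, q_A = (53 − 50) = 3.
Total output Q = 50, so price P = 92 - 50 = 42.

42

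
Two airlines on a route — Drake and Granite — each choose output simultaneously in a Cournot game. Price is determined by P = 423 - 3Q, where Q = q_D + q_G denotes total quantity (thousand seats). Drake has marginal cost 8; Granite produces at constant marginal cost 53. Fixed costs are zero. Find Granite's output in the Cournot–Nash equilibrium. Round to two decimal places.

36.11

Drake's profit: π_D = (423 - 3Q)q_D - (8q_D). Setting ∂π_D/∂q_D = 0: 415 - 6q_D - 3(q_G) = 0.
Granite's first-order condition: 370 - 6q_G - 3(q_D) = 0.
So q_D = (415 - 3q_G)/6 and q_G = (370 - 3q_D)/6.
Substituting one into the other gives q_D = 460/9 and q_G = 325/9.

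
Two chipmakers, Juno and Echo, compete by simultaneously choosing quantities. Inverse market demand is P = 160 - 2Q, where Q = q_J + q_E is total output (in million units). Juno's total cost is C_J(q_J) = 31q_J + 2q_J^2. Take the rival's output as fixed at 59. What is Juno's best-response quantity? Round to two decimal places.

1.38

With the rival's output fixed at 59, Juno's profit is π_J = (160 - 2·59 - 2q_J)q_J - (31q_J + 2q_J²) = (42 - 2q_J)q_J - (31q_J + 2q_J²).
∂π_J/∂q_J = 11 - 8q_J = 0, so q_J = 11/8.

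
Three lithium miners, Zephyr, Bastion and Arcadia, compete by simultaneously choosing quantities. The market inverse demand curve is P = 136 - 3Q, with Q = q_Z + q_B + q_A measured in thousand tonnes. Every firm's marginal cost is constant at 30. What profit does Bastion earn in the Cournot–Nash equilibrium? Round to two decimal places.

234.08

A representative firm's profit is π_i = q_i(136 - 3Q) - 30q_i.
First-order condition (treating rivals' output as given): 106 - 6q_i - 3·Σ_{j≠i} q_j = 0.
With identical firms every q_j equals q_i, so Σ_{j≠i} q_j = 2q_i and 106 = 12q_i, giving q_i = 53/6.
Price P = 136 - 3·(53/2) = 113/2.
Bastion's profit: (113/2 - 30)·(53/6) = 234.0833.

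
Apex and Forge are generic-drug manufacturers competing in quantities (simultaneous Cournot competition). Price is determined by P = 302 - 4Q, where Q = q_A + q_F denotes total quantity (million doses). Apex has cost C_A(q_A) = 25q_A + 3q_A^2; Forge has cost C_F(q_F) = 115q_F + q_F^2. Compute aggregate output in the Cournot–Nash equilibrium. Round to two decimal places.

28.48

Apex's profit: π_A = (302 - 4Q)q_A - (25q_A + 3q_A²). Setting ∂π_A/∂q_A = 0: 277 - 14q_A - 4(q_F) = 0.
Forge's first-order condition: 187 - 10q_F - 4(q_A) = 0.
So q_A = (277 - 4q_F)/14 and q_F = (187 - 4q_A)/10.
Substituting one into the other gives q_A = 1011/62 and q_F = 755/62.
Total output Q = 1011/62 + 755/62 = 883/31.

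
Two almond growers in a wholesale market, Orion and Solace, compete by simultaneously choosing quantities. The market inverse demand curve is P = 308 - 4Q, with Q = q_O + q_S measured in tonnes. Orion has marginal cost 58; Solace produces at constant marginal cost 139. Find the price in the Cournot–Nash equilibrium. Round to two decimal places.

168.33

Orion's profit: π_O = (308 - 4Q)q_O - (58q_O). Setting ∂π_O/∂q_O = 0: 250 - 8q_O - 4(q_S) = 0.
Solace's first-order condition: 169 - 8q_S - 4(q_O) = 0.
So q_O = (250 - 4q_S)/8 and q_S = (169 - 4q_O)/8.
Solving the pair: q_O = 331/12, q_S = 22/3.
Total output Q = 419/12, so price P = 308 - 4·(419/12) = 505/3.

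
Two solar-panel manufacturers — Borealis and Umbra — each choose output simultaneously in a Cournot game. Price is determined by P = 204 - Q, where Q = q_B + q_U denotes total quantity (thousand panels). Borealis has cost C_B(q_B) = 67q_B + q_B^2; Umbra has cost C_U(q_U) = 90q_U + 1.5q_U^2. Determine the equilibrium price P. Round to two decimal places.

Borealis's profit: π_B = (204 - Q)q_B - (67q_B + q_B²). Setting ∂π_B/∂q_B = 0: 137 - 4q_B - (q_U) = 0.
Umbra's first-order condition: 114 - 5q_U - (q_B) = 0.
So q_B = (137 - q_U)/4 and q_U = (114 - q_B)/5.
Substituting one into the other gives q_B = 571/19 and q_U = 319/19.
Total output Q = 890/19, so price P = 204 - 890/19 = 157.1579.

157.16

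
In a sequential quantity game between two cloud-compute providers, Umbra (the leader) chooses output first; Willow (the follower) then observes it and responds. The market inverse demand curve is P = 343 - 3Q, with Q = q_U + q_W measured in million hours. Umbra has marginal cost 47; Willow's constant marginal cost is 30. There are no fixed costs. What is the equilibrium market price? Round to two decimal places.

116.75

Solve by backward induction. Given q_U, the follower Willow maximises π_W = (343 - 3q_U - 3q_W)q_W - 30q_W.
Follower FOC: 313 - 3q_U - 6q_W = 0, so q_W(q_U) = (313 - 3q_U)/6.
Umbra substitutes q_W(q_U) into its own profit: π_U = q_U(343 - 3q_U - (313 - 3q_U)/2) - 47q_U = (373/2 - (3/2)q_U)q_U - 47q_U.
The leader's first-order condition 279/2 - 3q_U = 0 yields q_U = 93/2.
Then q_W = (313 - 3·(93/2))/6 = 347/12.
Total output Q = 905/12, so price P = 343 - 3·(905/12) = 467/4.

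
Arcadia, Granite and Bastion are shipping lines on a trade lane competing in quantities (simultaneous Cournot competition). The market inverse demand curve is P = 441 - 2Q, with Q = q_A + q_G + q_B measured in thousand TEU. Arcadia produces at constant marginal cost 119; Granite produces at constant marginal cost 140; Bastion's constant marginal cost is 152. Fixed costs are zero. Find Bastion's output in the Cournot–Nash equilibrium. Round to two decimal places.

Arcadia's profit: π_A = (441 - 2Q)q_A - (119q_A). Setting ∂π_A/∂q_A = 0: 322 - 4q_A - 2(q_G + q_B) = 0.
Granite's profit: π_G = (441 - 2Q)q_G - (140q_G). Setting ∂π_G/∂q_G = 0: 301 - 4q_G - 2(q_A + q_B) = 0.
Bastion's profit: π_B = (441 - 2Q)q_B - (152q_B). Setting ∂π_B/∂q_B = 0: 289 - 4q_B - 2(q_A + q_G) = 0.
Adding the 3 conditions: 912 − 4Q − 4Q = 0, i.e. Q = 114.
Back-substituting: q_A = (322 − 228)/2 = 47, q_G = (301 − 228)/2 = 73/2, q_B = (289 − 228)/2 = 61/2.

30.50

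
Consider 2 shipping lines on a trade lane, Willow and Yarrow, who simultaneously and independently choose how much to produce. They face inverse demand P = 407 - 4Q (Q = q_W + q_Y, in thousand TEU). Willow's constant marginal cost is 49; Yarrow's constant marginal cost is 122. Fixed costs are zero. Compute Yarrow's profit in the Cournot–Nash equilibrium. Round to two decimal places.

1248.44

Willow's profit: π_W = (407 - 4Q)q_W - (49q_W). Setting ∂π_W/∂q_W = 0: 358 - 8q_W - 4(q_Y) = 0.
Yarrow's first-order condition: 285 - 8q_Y - 4(q_W) = 0.
Rearranging gives the reaction functions q_W = (358 - 4q_Y)/8 and q_Y = (285 - 4q_W)/8.
Substituting one into the other gives q_W = 431/12 and q_Y = 53/3.
Price P = 407 - 4·(643/12) = 578/3.
Yarrow's profit: (578/3 - 122)·(53/3) = 1248.4444.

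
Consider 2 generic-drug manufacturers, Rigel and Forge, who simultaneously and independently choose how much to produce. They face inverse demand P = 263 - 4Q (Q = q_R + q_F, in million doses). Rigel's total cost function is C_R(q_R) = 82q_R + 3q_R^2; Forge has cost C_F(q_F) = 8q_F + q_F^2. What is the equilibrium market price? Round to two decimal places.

145.71

Rigel's profit: π_R = (263 - 4Q)q_R - (82q_R + 3q_R²). Setting ∂π_R/∂q_R = 0: 181 - 14q_R - 4(q_F) = 0.
Forge's profit: π_F = (263 - 4Q)q_F - (8q_F + q_F²). Setting ∂π_F/∂q_F = 0: 255 - 10q_F - 4(q_R) = 0.
Rearranging gives the reaction functions q_R = (181 - 4q_F)/14 and q_F = (255 - 4q_R)/10.
Solving the pair: q_R = 395/62, q_F = 1423/62.
Total output Q = 909/31, so price P = 263 - 4·(909/31) = 145.7097.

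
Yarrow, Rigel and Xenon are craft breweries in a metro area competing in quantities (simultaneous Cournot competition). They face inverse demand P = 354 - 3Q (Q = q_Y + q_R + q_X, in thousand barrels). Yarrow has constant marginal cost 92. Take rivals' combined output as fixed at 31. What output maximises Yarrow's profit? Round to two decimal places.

28.17

With rivals' combined output fixed at 31, Yarrow's profit is π_Y = (354 - 3·31 - 3q_Y)q_Y - (92q_Y) = (261 - 3q_Y)q_Y - (92q_Y).
∂π_Y/∂q_Y = 169 - 6q_Y = 0, so q_Y = 169/6.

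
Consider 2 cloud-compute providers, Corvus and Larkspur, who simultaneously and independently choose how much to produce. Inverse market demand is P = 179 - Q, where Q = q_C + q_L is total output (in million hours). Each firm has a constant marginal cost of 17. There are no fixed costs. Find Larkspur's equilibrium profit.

A representative firm's profit is π_i = q_i(179 - Q) - 17q_i.
First-order condition (treating rivals' output as given): 162 - 2q_i - q_j = 0.
By symmetry each firm produces the same amount; substituting q_j = q_i yields q_i = 162/3 = 54.
Price P = 179 - 108 = 71.
Larkspur's profit: (71 - 17)·54 = 2916.

2916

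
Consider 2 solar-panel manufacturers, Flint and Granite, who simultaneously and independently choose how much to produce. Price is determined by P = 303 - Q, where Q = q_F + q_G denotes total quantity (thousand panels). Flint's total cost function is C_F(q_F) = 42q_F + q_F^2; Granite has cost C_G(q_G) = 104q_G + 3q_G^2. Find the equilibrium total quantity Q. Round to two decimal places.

78.19

Flint's profit: π_F = (303 - Q)q_F - (42q_F + q_F²). Setting ∂π_F/∂q_F = 0: 261 - 4q_F - (q_G) = 0.
Granite's first-order condition: 199 - 8q_G - (q_F) = 0.
Rearranging gives the reaction functions q_F = (261 - q_G)/4 and q_G = (199 - q_F)/8.
Solving the pair: q_F = 1889/31, q_G = 535/31.
Total output Q = 1889/31 + 535/31 = 78.1935.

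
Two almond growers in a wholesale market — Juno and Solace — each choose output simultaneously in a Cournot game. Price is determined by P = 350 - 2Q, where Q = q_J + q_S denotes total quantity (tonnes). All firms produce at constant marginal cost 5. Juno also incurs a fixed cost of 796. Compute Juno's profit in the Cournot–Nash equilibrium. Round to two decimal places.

Each firm earns π_i = (350 - 2Q)q_i - 5q_i.
Setting ∂π_i/∂q_i = 0 with rivals' quantities fixed: 345 - 4q_i - 2q_j = 0.
By symmetry each firm produces the same amount; substituting q_j = q_i yields q_i = 345/6 = 115/2.
Price P = 350 - 2·115 = 120.
Juno's profit: (120 - 5)·(115/2) - 796 = 5816.5000.

5816.50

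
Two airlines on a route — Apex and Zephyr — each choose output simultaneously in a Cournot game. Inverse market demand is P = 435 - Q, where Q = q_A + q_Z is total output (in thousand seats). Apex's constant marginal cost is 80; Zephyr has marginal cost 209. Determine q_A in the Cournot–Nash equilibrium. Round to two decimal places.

Apex's profit: π_A = (435 - Q)q_A - (80q_A). Setting ∂π_A/∂q_A = 0: 355 - 2q_A - (q_Z) = 0.
Zephyr's first-order condition: 226 - 2q_Z - (q_A) = 0.
So q_A = (355 - q_Z)/2 and q_Z = (226 - q_A)/2.
Substituting one into the other gives q_A = 484/3 and q_Z = 97/3.

161.33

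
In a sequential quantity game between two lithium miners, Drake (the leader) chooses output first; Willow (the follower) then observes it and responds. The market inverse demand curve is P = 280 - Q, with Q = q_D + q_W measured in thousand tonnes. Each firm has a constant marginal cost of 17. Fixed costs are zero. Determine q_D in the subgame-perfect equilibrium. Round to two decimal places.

131.50

The follower Willow best-responds to any q_D: π_W = (280 - Q)q_W - 17q_W.
∂π_W/∂q_W = 263 - q_D - 2q_W = 0 gives the reaction function q_W = (263 - q_D)/2.
Drake substitutes q_W(q_D) into its own profit: π_D = q_D(280 - q_D - (263 - q_D)/2) - 17q_D = (297/2 - (1/2)q_D)q_D - 17q_D.
Leader FOC: 263/2 - q_D = 0, so q_D = 263/2.
Then q_W = (263 - 263/2)/2 = 263/4.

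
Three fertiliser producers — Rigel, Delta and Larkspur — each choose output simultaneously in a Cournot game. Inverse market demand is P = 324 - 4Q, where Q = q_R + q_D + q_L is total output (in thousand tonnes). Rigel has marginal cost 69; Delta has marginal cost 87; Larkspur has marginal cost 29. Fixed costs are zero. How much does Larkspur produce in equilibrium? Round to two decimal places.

24.56

Rigel's profit: π_R = (324 - 4Q)q_R - (69q_R). Setting ∂π_R/∂q_R = 0: 255 - 8q_R - 4(q_D + q_L) = 0.
Delta's first-order condition: 237 - 8q_D - 4(q_R + q_L) = 0.
Larkspur's profit: π_L = (324 - 4Q)q_L - (29q_L). Setting ∂π_L/∂q_L = 0: 295 - 8q_L - 4(q_R + q_D) = 0.
Adding the 3 first-order conditions: 787 − 16Q = 0, so Q = 787/16.
Back-substituting: q_R = (255 − 787/4)/4 = 233/16, q_D = (237 − 787/4)/4 = 161/16, q_L = (295 − 787/4)/4 = 393/16.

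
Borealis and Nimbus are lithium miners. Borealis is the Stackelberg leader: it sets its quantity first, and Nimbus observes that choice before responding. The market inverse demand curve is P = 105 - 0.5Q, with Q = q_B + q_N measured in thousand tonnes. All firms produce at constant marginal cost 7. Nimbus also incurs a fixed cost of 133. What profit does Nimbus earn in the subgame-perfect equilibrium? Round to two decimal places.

The follower Nimbus best-responds to any q_B: π_N = (105 - 0.5Q)q_N - 7q_N.
Follower FOC: 98 - (1/2)q_B - q_N = 0, so q_N(q_B) = (98 - (1/2)q_B).
Borealis substitutes q_N(q_B) into its own profit: π_B = q_B(105 - (1/2)q_B - (98 - (1/2)q_B)/2) - 7q_B = (56 - (1/4)q_B)q_B - 7q_B.
The leader's first-order condition 49 - (1/2)q_B = 0 yields q_B = 98.
Then q_N = (98 - (1/2)·98) = 49.
Price P = 105 - (1/2)·147 = 63/2.
Nimbus's profit: (63/2 - 7)·49 - 133 = 1067.5000.

1067.50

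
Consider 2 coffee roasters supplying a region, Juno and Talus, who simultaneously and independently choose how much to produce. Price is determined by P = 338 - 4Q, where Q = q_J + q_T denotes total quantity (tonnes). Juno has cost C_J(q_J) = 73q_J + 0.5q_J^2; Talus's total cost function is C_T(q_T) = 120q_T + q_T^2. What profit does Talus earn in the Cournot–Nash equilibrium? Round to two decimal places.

Juno's profit: π_J = (338 - 4Q)q_J - (73q_J + (1/2)q_J²). Setting ∂π_J/∂q_J = 0: 265 - 9q_J - 4(q_T) = 0.
Talus's profit: π_T = (338 - 4Q)q_T - (120q_T + q_T²). Setting ∂π_T/∂q_T = 0: 218 - 10q_T - 4(q_J) = 0.
Rearranging gives the reaction functions q_J = (265 - 4q_T)/9 and q_T = (218 - 4q_J)/10.
Solving the pair: q_J = 889/37, q_T = 451/37.
Price P = 338 - 4·(1340/37) = 193.1351.
Talus's profit: 193.1351·(451/37) - 120·(451/37) - (451/37)² = 742.8817.

742.88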